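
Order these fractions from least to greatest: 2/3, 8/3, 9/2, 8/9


Convert to decimal for comparison:
  2/3 = 0.6667
  8/3 = 2.6667
  9/2 = 4.5
  8/9 = 0.8889
Decimals in increasing order: 0.6667 < 0.8889 < 2.6667 < 4.5
Writing each back as its fraction gives the sorted order.
Final answer: 2/3, 8/9, 8/3, 9/2


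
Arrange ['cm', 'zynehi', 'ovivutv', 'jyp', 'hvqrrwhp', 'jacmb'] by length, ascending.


Compute lengths:
  'cm' has length 2
  'zynehi' has length 6
  'ovivutv' has length 7
  'jyp' has length 3
  'hvqrrwhp' has length 8
  'jacmb' has length 5
Lengths in increasing order: 2 < 3 < 5 < 6 < 7 < 8
Listing the words in that order gives the answer.
Final answer: ['cm', 'jyp', 'jacmb', 'zynehi', 'ovivutv', 'hvqrrwhp']


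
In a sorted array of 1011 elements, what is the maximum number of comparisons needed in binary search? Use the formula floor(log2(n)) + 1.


Binary search halves the search space each step.
Maximum comparisons = floor(log2(1011)) + 1
log2(1011) = 9.9816
floor(log2(1011)) = 9, so 9 + 1 = 10
Final answer: 10


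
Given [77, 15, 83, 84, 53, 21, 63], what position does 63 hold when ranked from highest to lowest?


Sort descending: [84, 83, 77, 63, 53, 21, 15]
Find 63 in the sorted list.
63 is at position 4.
Final answer: 4


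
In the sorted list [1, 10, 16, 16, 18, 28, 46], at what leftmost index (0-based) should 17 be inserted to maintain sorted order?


List is sorted: [1, 10, 16, 16, 18, 28, 46]
We need the leftmost position where 17 can be inserted, i.e. the first index whose element is >= 17 (or the end of the list if none is).
Binary search with low=0, high=7 (0-based indices):
  low=0, high=7, mid=3: a[3]=16 < 17, so low = 4
  low=4, high=7, mid=5: a[5]=28 >= 17, so high = 5
  low=4, high=5, mid=4: a[4]=18 >= 17, so high = 4
Now low = high = 4, so the insertion index is 4.
Final answer: 4


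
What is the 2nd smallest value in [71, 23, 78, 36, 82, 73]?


Sort ascending: [23, 36, 71, 73, 78, 82]
The 2nd element (1-indexed) is at index 1.
Value = 36
Final answer: 36


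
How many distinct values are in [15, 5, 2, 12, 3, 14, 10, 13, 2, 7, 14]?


List all unique values:
Distinct values: [2, 3, 5, 7, 10, 12, 13, 14, 15]
Count = 9
Final answer: 9


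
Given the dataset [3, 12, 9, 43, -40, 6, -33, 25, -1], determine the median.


First, sort the list: [-40, -33, -1, 3, 6, 9, 12, 25, 43]
The list has 9 elements (odd count).
The middle index is 4 (0-based), and the element there is 6.
Final answer: 6


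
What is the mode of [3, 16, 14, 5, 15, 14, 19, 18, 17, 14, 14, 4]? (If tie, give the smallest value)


Count the frequency of each value:
  3 appears 1 time(s)
  4 appears 1 time(s)
  5 appears 1 time(s)
  14 appears 4 time(s)
  15 appears 1 time(s)
  16 appears 1 time(s)
  17 appears 1 time(s)
  18 appears 1 time(s)
  19 appears 1 time(s)
Maximum frequency is 4.
Only 14 reaches that frequency, so it is the mode.
Final answer: 14


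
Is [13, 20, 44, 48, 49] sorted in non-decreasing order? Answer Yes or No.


Check consecutive pairs:
  13 <= 20? True
  20 <= 44? True
  44 <= 48? True
  48 <= 49? True
Every consecutive pair is in order, so the list is non-decreasing.
Final answer: Yes


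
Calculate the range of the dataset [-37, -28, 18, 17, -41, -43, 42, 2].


Maximum value: 42
Minimum value: -43
Range = 42 - (-43) = 85
Final answer: 85


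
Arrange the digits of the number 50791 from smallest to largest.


The number 50791 has digits: 5, 0, 7, 9, 1
Sorted: 0, 1, 5, 7, 9
Joining the sorted digits gives the result.
Final answer: 01579


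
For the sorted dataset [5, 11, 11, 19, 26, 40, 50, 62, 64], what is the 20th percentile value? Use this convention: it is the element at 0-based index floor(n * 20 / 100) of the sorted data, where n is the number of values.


The dataset has n = 9 elements.
Index = floor(9 * 20 / 100) = floor(180 / 100) = floor(1.8) = 1
Counting from index 0 in the sorted data, the element at index 1 is 11.
Final answer: 11


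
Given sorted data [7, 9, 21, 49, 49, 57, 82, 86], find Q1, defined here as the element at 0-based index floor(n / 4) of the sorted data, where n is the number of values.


The list has n = 8 elements.
Q1 index = floor(8 / 4) = floor(2) = 2
Counting from index 0 in the sorted data, the element at index 2 is 21.
Final answer: 21


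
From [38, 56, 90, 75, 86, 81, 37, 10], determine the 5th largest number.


Sort descending: [90, 86, 81, 75, 56, 38, 37, 10]
The 5th element (1-indexed) is at index 4.
Value = 56
Final answer: 56


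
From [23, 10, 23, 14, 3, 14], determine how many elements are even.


Check each element:
  23 is odd
  10 is even
  23 is odd
  14 is even
  3 is odd
  14 is even
Evens: [10, 14, 14]
Count of evens = 3
Final answer: 3


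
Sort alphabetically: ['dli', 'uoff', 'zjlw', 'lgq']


Compare strings character by character (the first differing letter decides):
  'dli' < 'lgq' since 'd' < 'l' at position 1
  'lgq' < 'uoff' since 'l' < 'u' at position 1
  'uoff' < 'zjlw' since 'u' < 'z' at position 1
Chaining these comparisons gives the alphabetical order.
Final answer: ['dli', 'lgq', 'uoff', 'zjlw']


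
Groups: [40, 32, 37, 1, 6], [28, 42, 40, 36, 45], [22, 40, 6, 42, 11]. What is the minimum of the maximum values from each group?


Find max of each group:
  Group 1: [40, 32, 37, 1, 6] -> max = 40
  Group 2: [28, 42, 40, 36, 45] -> max = 45
  Group 3: [22, 40, 6, 42, 11] -> max = 42
Maxes: [40, 45, 42]
Minimum of maxes = 40
Final answer: 40


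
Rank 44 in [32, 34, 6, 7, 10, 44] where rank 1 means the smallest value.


Sort ascending: [6, 7, 10, 32, 34, 44]
Find 44 in the sorted list.
44 is at position 6 (1-indexed).
Final answer: 6


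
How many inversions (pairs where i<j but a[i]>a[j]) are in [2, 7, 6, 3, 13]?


For each element, count the later elements that are smaller than it:
  2 (index 0): smaller elements after it = [] -> 0
  7 (index 1): smaller elements after it = [6, 3] -> 2
  6 (index 2): smaller elements after it = [3] -> 1
  3 (index 3): smaller elements after it = [] -> 0
Total inversions = 0 + 2 + 1 + 0 = 3
Final answer: 3


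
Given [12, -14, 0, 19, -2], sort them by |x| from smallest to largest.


Compute absolute values:
  |12| = 12
  |-14| = 14
  |0| = 0
  |19| = 19
  |-2| = 2
Absolute values in increasing order: 0 < 2 < 12 < 14 < 19
Listing the original numbers in that order gives the answer.
Final answer: [0, -2, 12, -14, 19]


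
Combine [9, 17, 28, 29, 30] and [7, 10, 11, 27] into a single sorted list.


List A: [9, 17, 28, 29, 30]
List B: [7, 10, 11, 27]
Repeatedly compare the front elements and take the smaller:
  9 vs 7 -> take 7
  9 vs 10 -> take 9
  17 vs 10 -> take 10
  17 vs 11 -> take 11
  17 vs 27 -> take 17
  28 vs 27 -> take 27
  B is exhausted; append the rest of A: [28, 29, 30]
Final answer: [7, 9, 10, 11, 17, 27, 28, 29, 30]


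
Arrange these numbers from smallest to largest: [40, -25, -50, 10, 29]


Original list: [40, -25, -50, 10, 29]
Repeatedly take the smallest remaining element:
  Remaining [40, -25, -50, 10, 29] -> smallest is -50
  Remaining [40, -25, 10, 29] -> smallest is -25
  Remaining [40, 10, 29] -> smallest is 10
  Remaining [40, 29] -> smallest is 29
  Remaining [40] -> smallest is 40
Collecting the picks in order gives the sorted list.
Final answer: [-50, -25, 10, 29, 40]


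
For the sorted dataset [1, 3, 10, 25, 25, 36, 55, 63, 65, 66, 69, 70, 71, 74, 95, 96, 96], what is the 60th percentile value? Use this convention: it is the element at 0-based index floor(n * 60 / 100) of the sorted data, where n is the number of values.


The dataset has n = 17 elements.
Index = floor(17 * 60 / 100) = floor(1020 / 100) = floor(10.2) = 10
Counting from index 0 in the sorted data, the element at index 10 is 69.
Final answer: 69


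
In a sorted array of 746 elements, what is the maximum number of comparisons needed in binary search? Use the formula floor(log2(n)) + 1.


Binary search halves the search space each step.
Maximum comparisons = floor(log2(746)) + 1
log2(746) = 9.543
floor(log2(746)) = 9, so 9 + 1 = 10
Final answer: 10


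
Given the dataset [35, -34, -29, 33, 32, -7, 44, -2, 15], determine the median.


First, sort the list: [-34, -29, -7, -2, 15, 32, 33, 35, 44]
The list has 9 elements (odd count).
The middle index is 4 (0-based), and the element there is 15.
Final answer: 15


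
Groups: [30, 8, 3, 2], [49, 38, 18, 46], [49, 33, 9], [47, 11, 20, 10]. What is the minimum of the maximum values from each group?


Find max of each group:
  Group 1: [30, 8, 3, 2] -> max = 30
  Group 2: [49, 38, 18, 46] -> max = 49
  Group 3: [49, 33, 9] -> max = 49
  Group 4: [47, 11, 20, 10] -> max = 47
Maxes: [30, 49, 49, 47]
Minimum of maxes = 30
Final answer: 30


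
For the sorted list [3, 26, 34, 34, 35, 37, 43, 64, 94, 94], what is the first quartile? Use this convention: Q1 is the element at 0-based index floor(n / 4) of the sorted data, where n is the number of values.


The list has n = 10 elements.
Q1 index = floor(10 / 4) = floor(2.5) = 2
Counting from index 0 in the sorted data, the element at index 2 is 34.
Final answer: 34


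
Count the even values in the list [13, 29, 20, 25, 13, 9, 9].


Check each element:
  13 is odd
  29 is odd
  20 is even
  25 is odd
  13 is odd
  9 is odd
  9 is odd
Evens: [20]
Count of evens = 1
Final answer: 1


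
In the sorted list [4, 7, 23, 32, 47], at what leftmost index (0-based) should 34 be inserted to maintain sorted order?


List is sorted: [4, 7, 23, 32, 47]
We need the leftmost position where 34 can be inserted, i.e. the first index whose element is >= 34 (or the end of the list if none is).
Binary search with low=0, high=5 (0-based indices):
  low=0, high=5, mid=2: a[2]=23 < 34, so low = 3
  low=3, high=5, mid=4: a[4]=47 >= 34, so high = 4
  low=3, high=4, mid=3: a[3]=32 < 34, so low = 4
Now low = high = 4, so the insertion index is 4.
Final answer: 4


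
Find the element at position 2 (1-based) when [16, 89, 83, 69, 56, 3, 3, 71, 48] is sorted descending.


Sort descending: [89, 83, 71, 69, 56, 48, 16, 3, 3]
The 2nd element (1-indexed) is at index 1.
Value = 83
Final answer: 83


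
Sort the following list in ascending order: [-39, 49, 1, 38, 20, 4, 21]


Original list: [-39, 49, 1, 38, 20, 4, 21]
Repeatedly take the smallest remaining element:
  Remaining [-39, 49, 1, 38, 20, 4, 21] -> smallest is -39
  Remaining [49, 1, 38, 20, 4, 21] -> smallest is 1
  Remaining [49, 38, 20, 4, 21] -> smallest is 4
  Remaining [49, 38, 20, 21] -> smallest is 20
  Remaining [49, 38, 21] -> smallest is 21
  Remaining [49, 38] -> smallest is 38
  Remaining [49] -> smallest is 49
Collecting the picks in order gives the sorted list.
Final answer: [-39, 1, 4, 20, 21, 38, 49]


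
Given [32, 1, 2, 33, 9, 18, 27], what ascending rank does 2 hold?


Sort ascending: [1, 2, 9, 18, 27, 32, 33]
Find 2 in the sorted list.
2 is at position 2 (1-indexed).
Final answer: 2


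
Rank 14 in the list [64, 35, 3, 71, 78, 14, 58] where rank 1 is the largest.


Sort descending: [78, 71, 64, 58, 35, 14, 3]
Find 14 in the sorted list.
14 is at position 6.
Final answer: 6


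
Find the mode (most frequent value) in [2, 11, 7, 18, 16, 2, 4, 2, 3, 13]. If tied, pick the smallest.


Count the frequency of each value:
  2 appears 3 time(s)
  3 appears 1 time(s)
  4 appears 1 time(s)
  7 appears 1 time(s)
  11 appears 1 time(s)
  13 appears 1 time(s)
  16 appears 1 time(s)
  18 appears 1 time(s)
Maximum frequency is 3.
Only 2 reaches that frequency, so it is the mode.
Final answer: 2


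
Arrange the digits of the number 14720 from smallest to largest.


The number 14720 has digits: 1, 4, 7, 2, 0
Sorted: 0, 1, 2, 4, 7
Joining the sorted digits gives the result.
Final answer: 01247


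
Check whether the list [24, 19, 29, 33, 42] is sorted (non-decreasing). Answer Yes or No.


Check consecutive pairs:
  24 <= 19? False
  19 <= 29? True
  29 <= 33? True
  33 <= 42? True
1 consecutive pair(s) are out of order, so the list is not sorted.
Final answer: No


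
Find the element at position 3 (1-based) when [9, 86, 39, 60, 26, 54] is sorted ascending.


Sort ascending: [9, 26, 39, 54, 60, 86]
The 3rd element (1-indexed) is at index 2.
Value = 39
Final answer: 39


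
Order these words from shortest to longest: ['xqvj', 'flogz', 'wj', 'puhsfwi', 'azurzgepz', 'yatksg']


Compute lengths:
  'xqvj' has length 4
  'flogz' has length 5
  'wj' has length 2
  'puhsfwi' has length 7
  'azurzgepz' has length 9
  'yatksg' has length 6
Lengths in increasing order: 2 < 4 < 5 < 6 < 7 < 9
Listing the words in that order gives the answer.
Final answer: ['wj', 'xqvj', 'flogz', 'yatksg', 'puhsfwi', 'azurzgepz']


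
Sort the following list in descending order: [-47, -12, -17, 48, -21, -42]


Original list: [-47, -12, -17, 48, -21, -42]
Repeatedly take the largest remaining element:
  Remaining [-47, -12, -17, 48, -21, -42] -> largest is 48
  Remaining [-47, -12, -17, -21, -42] -> largest is -12
  Remaining [-47, -17, -21, -42] -> largest is -17
  Remaining [-47, -21, -42] -> largest is -21
  Remaining [-47, -42] -> largest is -42
  Remaining [-47] -> largest is -47
Collecting the picks in order gives the descending list.
Final answer: [48, -12, -17, -21, -42, -47]


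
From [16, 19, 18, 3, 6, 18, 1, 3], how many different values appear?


List all unique values:
Distinct values: [1, 3, 6, 16, 18, 19]
Count = 6
Final answer: 6


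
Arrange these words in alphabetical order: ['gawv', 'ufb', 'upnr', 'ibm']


Compare strings character by character (the first differing letter decides):
  'gawv' < 'ibm' since 'g' < 'i' at position 1
  'ibm' < 'ufb' since 'i' < 'u' at position 1
  'ufb' < 'upnr' since 'f' < 'p' at position 2
Chaining these comparisons gives the alphabetical order.
Final answer: ['gawv', 'ibm', 'ufb', 'upnr']


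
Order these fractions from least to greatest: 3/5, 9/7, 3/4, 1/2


Convert to decimal for comparison:
  3/5 = 0.6
  9/7 = 1.2857
  3/4 = 0.75
  1/2 = 0.5
Decimals in increasing order: 0.5 < 0.6 < 0.75 < 1.2857
Writing each back as its fraction gives the sorted order.
Final answer: 1/2, 3/5, 3/4, 9/7


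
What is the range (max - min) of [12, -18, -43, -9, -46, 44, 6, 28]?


Maximum value: 44
Minimum value: -46
Range = 44 - (-46) = 90
Final answer: 90


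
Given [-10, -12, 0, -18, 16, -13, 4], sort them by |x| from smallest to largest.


Compute absolute values:
  |-10| = 10
  |-12| = 12
  |0| = 0
  |-18| = 18
  |16| = 16
  |-13| = 13
  |4| = 4
Absolute values in increasing order: 0 < 4 < 10 < 12 < 13 < 16 < 18
Listing the original numbers in that order gives the answer.
Final answer: [0, 4, -10, -12, -13, 16, -18]


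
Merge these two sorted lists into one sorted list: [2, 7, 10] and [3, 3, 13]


List A: [2, 7, 10]
List B: [3, 3, 13]
Repeatedly compare the front elements and take the smaller:
  2 vs 3 -> take 2
  7 vs 3 -> take 3
  7 vs 3 -> take 3
  7 vs 13 -> take 7
  10 vs 13 -> take 10
  A is exhausted; append the rest of B: [13]
Final answer: [2, 3, 3, 7, 10, 13]


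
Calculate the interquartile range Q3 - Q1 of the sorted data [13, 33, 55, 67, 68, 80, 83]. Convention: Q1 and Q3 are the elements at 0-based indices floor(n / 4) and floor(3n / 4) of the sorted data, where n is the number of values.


The data has n = 7 elements.
Q1 index = floor(7 / 4) = floor(1.75) = 1; Q3 index = floor(3 * 7 / 4) = floor(5.25) = 5
Q1 = element at index 1 = 33
Q3 = element at index 5 = 80
IQR = 80 - 33 = 47
Final answer: 47


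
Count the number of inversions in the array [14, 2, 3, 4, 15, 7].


For each element, count the later elements that are smaller than it:
  14 (index 0): smaller elements after it = [2, 3, 4, 7] -> 4
  2 (index 1): smaller elements after it = [] -> 0
  3 (index 2): smaller elements after it = [] -> 0
  4 (index 3): smaller elements after it = [] -> 0
  15 (index 4): smaller elements after it = [7] -> 1
Total inversions = 4 + 0 + 0 + 0 + 1 = 5
Final answer: 5


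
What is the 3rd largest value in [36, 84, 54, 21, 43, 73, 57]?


Sort descending: [84, 73, 57, 54, 43, 36, 21]
The 3rd element (1-indexed) is at index 2.
Value = 57
Final answer: 57


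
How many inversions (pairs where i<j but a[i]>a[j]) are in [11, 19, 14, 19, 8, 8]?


For each element, count the later elements that are smaller than it:
  11 (index 0): smaller elements after it = [8, 8] -> 2
  19 (index 1): smaller elements after it = [14, 8, 8] -> 3
  14 (index 2): smaller elements after it = [8, 8] -> 2
  19 (index 3): smaller elements after it = [8, 8] -> 2
  8 (index 4): smaller elements after it = [] -> 0
Total inversions = 2 + 3 + 2 + 2 + 0 = 9
Final answer: 9


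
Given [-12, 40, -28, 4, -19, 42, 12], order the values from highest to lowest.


Original list: [-12, 40, -28, 4, -19, 42, 12]
Repeatedly take the largest remaining element:
  Remaining [-12, 40, -28, 4, -19, 42, 12] -> largest is 42
  Remaining [-12, 40, -28, 4, -19, 12] -> largest is 40
  Remaining [-12, -28, 4, -19, 12] -> largest is 12
  Remaining [-12, -28, 4, -19] -> largest is 4
  Remaining [-12, -28, -19] -> largest is -12
  Remaining [-28, -19] -> largest is -19
  Remaining [-28] -> largest is -28
Collecting the picks in order gives the descending list.
Final answer: [42, 40, 12, 4, -12, -19, -28]


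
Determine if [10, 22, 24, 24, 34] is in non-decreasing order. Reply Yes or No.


Check consecutive pairs:
  10 <= 22? True
  22 <= 24? True
  24 <= 24? True
  24 <= 34? True
Every consecutive pair is in order, so the list is non-decreasing.
Final answer: Yes


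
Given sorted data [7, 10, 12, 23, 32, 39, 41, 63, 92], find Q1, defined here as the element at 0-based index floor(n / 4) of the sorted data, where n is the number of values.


The list has n = 9 elements.
Q1 index = floor(9 / 4) = floor(2.25) = 2
Counting from index 0 in the sorted data, the element at index 2 is 12.
Final answer: 12


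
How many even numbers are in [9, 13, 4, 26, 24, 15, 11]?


Check each element:
  9 is odd
  13 is odd
  4 is even
  26 is even
  24 is even
  15 is odd
  11 is odd
Evens: [4, 26, 24]
Count of evens = 3
Final answer: 3


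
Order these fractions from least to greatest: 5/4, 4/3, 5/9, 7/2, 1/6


Convert to decimal for comparison:
  5/4 = 1.25
  4/3 = 1.3333
  5/9 = 0.5556
  7/2 = 3.5
  1/6 = 0.1667
Decimals in increasing order: 0.1667 < 0.5556 < 1.25 < 1.3333 < 3.5
Writing each back as its fraction gives the sorted order.
Final answer: 1/6, 5/9, 5/4, 4/3, 7/2


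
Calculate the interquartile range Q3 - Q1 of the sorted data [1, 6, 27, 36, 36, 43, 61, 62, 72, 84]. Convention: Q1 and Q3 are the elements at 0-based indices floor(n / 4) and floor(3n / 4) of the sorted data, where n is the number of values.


The data has n = 10 elements.
Q1 index = floor(10 / 4) = floor(2.5) = 2; Q3 index = floor(3 * 10 / 4) = floor(7.5) = 7
Q1 = element at index 2 = 27
Q3 = element at index 7 = 62
IQR = 62 - 27 = 35
Final answer: 35


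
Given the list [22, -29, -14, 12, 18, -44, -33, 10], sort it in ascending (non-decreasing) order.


Original list: [22, -29, -14, 12, 18, -44, -33, 10]
Repeatedly take the smallest remaining element:
  Remaining [22, -29, -14, 12, 18, -44, -33, 10] -> smallest is -44
  Remaining [22, -29, -14, 12, 18, -33, 10] -> smallest is -33
  Remaining [22, -29, -14, 12, 18, 10] -> smallest is -29
  Remaining [22, -14, 12, 18, 10] -> smallest is -14
  Remaining [22, 12, 18, 10] -> smallest is 10
  Remaining [22, 12, 18] -> smallest is 12
  Remaining [22, 18] -> smallest is 18
  Remaining [22] -> smallest is 22
Collecting the picks in order gives the sorted list.
Final answer: [-44, -33, -29, -14, 10, 12, 18, 22]


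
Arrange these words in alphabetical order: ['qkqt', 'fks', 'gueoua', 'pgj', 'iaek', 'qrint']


Compare strings character by character (the first differing letter decides):
  'fks' < 'gueoua' since 'f' < 'g' at position 1
  'gueoua' < 'iaek' since 'g' < 'i' at position 1
  'iaek' < 'pgj' since 'i' < 'p' at position 1
  'pgj' < 'qkqt' since 'p' < 'q' at position 1
  'qkqt' < 'qrint' since 'k' < 'r' at position 2
Chaining these comparisons gives the alphabetical order.
Final answer: ['fks', 'gueoua', 'iaek', 'pgj', 'qkqt', 'qrint']


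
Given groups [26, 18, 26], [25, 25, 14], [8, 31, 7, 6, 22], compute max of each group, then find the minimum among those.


Find max of each group:
  Group 1: [26, 18, 26] -> max = 26
  Group 2: [25, 25, 14] -> max = 25
  Group 3: [8, 31, 7, 6, 22] -> max = 31
Maxes: [26, 25, 31]
Minimum of maxes = 25
Final answer: 25


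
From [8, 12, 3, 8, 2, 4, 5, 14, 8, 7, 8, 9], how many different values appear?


List all unique values:
Distinct values: [2, 3, 4, 5, 7, 8, 9, 12, 14]
Count = 9
Final answer: 9


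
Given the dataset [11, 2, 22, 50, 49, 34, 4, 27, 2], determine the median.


First, sort the list: [2, 2, 4, 11, 22, 27, 34, 49, 50]
The list has 9 elements (odd count).
The middle index is 4 (0-based), and the element there is 22.
Final answer: 22


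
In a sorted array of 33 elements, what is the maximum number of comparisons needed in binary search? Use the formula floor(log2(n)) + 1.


Binary search halves the search space each step.
Maximum comparisons = floor(log2(33)) + 1
log2(33) = 5.0444
floor(log2(33)) = 5, so 5 + 1 = 6
Final answer: 6


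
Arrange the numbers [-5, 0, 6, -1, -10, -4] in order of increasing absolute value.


Compute absolute values:
  |-5| = 5
  |0| = 0
  |6| = 6
  |-1| = 1
  |-10| = 10
  |-4| = 4
Absolute values in increasing order: 0 < 1 < 4 < 5 < 6 < 10
Listing the original numbers in that order gives the answer.
Final answer: [0, -1, -4, -5, 6, -10]


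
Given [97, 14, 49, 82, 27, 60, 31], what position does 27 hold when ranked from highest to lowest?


Sort descending: [97, 82, 60, 49, 31, 27, 14]
Find 27 in the sorted list.
27 is at position 6.
Final answer: 6


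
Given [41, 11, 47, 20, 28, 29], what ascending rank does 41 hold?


Sort ascending: [11, 20, 28, 29, 41, 47]
Find 41 in the sorted list.
41 is at position 5 (1-indexed).
Final answer: 5


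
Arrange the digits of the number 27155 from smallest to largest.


The number 27155 has digits: 2, 7, 1, 5, 5
Sorted: 1, 2, 5, 5, 7
Joining the sorted digits gives the result.
Final answer: 12557


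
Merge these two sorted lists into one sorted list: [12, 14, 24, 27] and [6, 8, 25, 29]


List A: [12, 14, 24, 27]
List B: [6, 8, 25, 29]
Repeatedly compare the front elements and take the smaller:
  12 vs 6 -> take 6
  12 vs 8 -> take 8
  12 vs 25 -> take 12
  14 vs 25 -> take 14
  24 vs 25 -> take 24
  27 vs 25 -> take 25
  27 vs 29 -> take 27
  A is exhausted; append the rest of B: [29]
Final answer: [6, 8, 12, 14, 24, 25, 27, 29]


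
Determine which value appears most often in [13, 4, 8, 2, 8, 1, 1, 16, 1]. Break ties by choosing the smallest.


Count the frequency of each value:
  1 appears 3 time(s)
  2 appears 1 time(s)
  4 appears 1 time(s)
  8 appears 2 time(s)
  13 appears 1 time(s)
  16 appears 1 time(s)
Maximum frequency is 3.
Only 1 reaches that frequency, so it is the mode.
Final answer: 1


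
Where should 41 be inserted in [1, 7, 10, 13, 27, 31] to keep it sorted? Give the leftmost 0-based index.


List is sorted: [1, 7, 10, 13, 27, 31]
We need the leftmost position where 41 can be inserted, i.e. the first index whose element is >= 41 (or the end of the list if none is).
Binary search with low=0, high=6 (0-based indices):
  low=0, high=6, mid=3: a[3]=13 < 41, so low = 4
  low=4, high=6, mid=5: a[5]=31 < 41, so low = 6
Now low = high = 6, so the insertion index is 6.
Final answer: 6


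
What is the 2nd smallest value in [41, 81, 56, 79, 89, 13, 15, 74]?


Sort ascending: [13, 15, 41, 56, 74, 79, 81, 89]
The 2nd element (1-indexed) is at index 1.
Value = 15
Final answer: 15


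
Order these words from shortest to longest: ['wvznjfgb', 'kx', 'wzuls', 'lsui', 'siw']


Compute lengths:
  'wvznjfgb' has length 8
  'kx' has length 2
  'wzuls' has length 5
  'lsui' has length 4
  'siw' has length 3
Lengths in increasing order: 2 < 3 < 4 < 5 < 8
Listing the words in that order gives the answer.
Final answer: ['kx', 'siw', 'lsui', 'wzuls', 'wvznjfgb']


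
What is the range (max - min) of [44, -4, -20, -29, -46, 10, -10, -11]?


Maximum value: 44
Minimum value: -46
Range = 44 - (-46) = 90
Final answer: 90


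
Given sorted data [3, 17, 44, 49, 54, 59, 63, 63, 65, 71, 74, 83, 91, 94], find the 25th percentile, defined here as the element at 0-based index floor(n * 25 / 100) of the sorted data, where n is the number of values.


The dataset has n = 14 elements.
Index = floor(14 * 25 / 100) = floor(350 / 100) = floor(3.5) = 3
Counting from index 0 in the sorted data, the element at index 3 is 49.
Final answer: 49


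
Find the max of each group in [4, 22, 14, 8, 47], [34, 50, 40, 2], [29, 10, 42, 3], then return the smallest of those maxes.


Find max of each group:
  Group 1: [4, 22, 14, 8, 47] -> max = 47
  Group 2: [34, 50, 40, 2] -> max = 50
  Group 3: [29, 10, 42, 3] -> max = 42
Maxes: [47, 50, 42]
Minimum of maxes = 42
Final answer: 42


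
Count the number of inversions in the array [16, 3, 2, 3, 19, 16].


For each element, count the later elements that are smaller than it:
  16 (index 0): smaller elements after it = [3, 2, 3] -> 3
  3 (index 1): smaller elements after it = [2] -> 1
  2 (index 2): smaller elements after it = [] -> 0
  3 (index 3): smaller elements after it = [] -> 0
  19 (index 4): smaller elements after it = [16] -> 1
Total inversions = 3 + 1 + 0 + 0 + 1 = 5
Final answer: 5


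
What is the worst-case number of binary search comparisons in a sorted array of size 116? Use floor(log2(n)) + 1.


Binary search halves the search space each step.
Maximum comparisons = floor(log2(116)) + 1
log2(116) = 6.858
floor(log2(116)) = 6, so 6 + 1 = 7
Final answer: 7


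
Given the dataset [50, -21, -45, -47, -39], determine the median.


First, sort the list: [-47, -45, -39, -21, 50]
The list has 5 elements (odd count).
The middle index is 2 (0-based), and the element there is -39.
Final answer: -39


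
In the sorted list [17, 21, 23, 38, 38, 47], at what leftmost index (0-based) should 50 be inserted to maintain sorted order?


List is sorted: [17, 21, 23, 38, 38, 47]
We need the leftmost position where 50 can be inserted, i.e. the first index whose element is >= 50 (or the end of the list if none is).
Binary search with low=0, high=6 (0-based indices):
  low=0, high=6, mid=3: a[3]=38 < 50, so low = 4
  low=4, high=6, mid=5: a[5]=47 < 50, so low = 6
Now low = high = 6, so the insertion index is 6.
Final answer: 6


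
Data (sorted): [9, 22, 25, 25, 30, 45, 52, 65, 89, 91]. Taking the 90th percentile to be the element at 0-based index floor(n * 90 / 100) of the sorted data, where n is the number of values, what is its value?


The dataset has n = 10 elements.
Index = floor(10 * 90 / 100) = floor(900 / 100) = floor(9) = 9
Counting from index 0 in the sorted data, the element at index 9 is 91.
Final answer: 91


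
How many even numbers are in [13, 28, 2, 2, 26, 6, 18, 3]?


Check each element:
  13 is odd
  28 is even
  2 is even
  2 is even
  26 is even
  6 is even
  18 is even
  3 is odd
Evens: [28, 2, 2, 26, 6, 18]
Count of evens = 6
Final answer: 6


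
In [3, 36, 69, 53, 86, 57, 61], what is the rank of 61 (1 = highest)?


Sort descending: [86, 69, 61, 57, 53, 36, 3]
Find 61 in the sorted list.
61 is at position 3.
Final answer: 3


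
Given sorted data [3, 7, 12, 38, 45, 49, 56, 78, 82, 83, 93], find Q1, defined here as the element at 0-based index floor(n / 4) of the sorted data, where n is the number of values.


The list has n = 11 elements.
Q1 index = floor(11 / 4) = floor(2.75) = 2
Counting from index 0 in the sorted data, the element at index 2 is 12.
Final answer: 12


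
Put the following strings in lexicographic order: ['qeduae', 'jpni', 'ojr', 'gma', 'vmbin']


Compare strings character by character (the first differing letter decides):
  'gma' < 'jpni' since 'g' < 'j' at position 1
  'jpni' < 'ojr' since 'j' < 'o' at position 1
  'ojr' < 'qeduae' since 'o' < 'q' at position 1
  'qeduae' < 'vmbin' since 'q' < 'v' at position 1
Chaining these comparisons gives the alphabetical order.
Final answer: ['gma', 'jpni', 'ojr', 'qeduae', 'vmbin']


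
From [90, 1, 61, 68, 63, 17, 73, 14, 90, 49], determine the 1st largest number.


Sort descending: [90, 90, 73, 68, 63, 61, 49, 17, 14, 1]
The 1st element (1-indexed) is at index 0.
Value = 90
Final answer: 90


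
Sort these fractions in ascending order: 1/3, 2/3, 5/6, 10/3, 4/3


Convert to decimal for comparison:
  1/3 = 0.3333
  2/3 = 0.6667
  5/6 = 0.8333
  10/3 = 3.3333
  4/3 = 1.3333
Decimals in increasing order: 0.3333 < 0.6667 < 0.8333 < 1.3333 < 3.3333
Writing each back as its fraction gives the sorted order.
Final answer: 1/3, 2/3, 5/6, 4/3, 10/3


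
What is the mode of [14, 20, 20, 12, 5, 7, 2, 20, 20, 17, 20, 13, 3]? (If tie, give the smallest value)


Count the frequency of each value:
  2 appears 1 time(s)
  3 appears 1 time(s)
  5 appears 1 time(s)
  7 appears 1 time(s)
  12 appears 1 time(s)
  13 appears 1 time(s)
  14 appears 1 time(s)
  17 appears 1 time(s)
  20 appears 5 time(s)
Maximum frequency is 5.
Only 20 reaches that frequency, so it is the mode.
Final answer: 20


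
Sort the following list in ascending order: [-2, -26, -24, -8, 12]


Original list: [-2, -26, -24, -8, 12]
Repeatedly take the smallest remaining element:
  Remaining [-2, -26, -24, -8, 12] -> smallest is -26
  Remaining [-2, -24, -8, 12] -> smallest is -24
  Remaining [-2, -8, 12] -> smallest is -8
  Remaining [-2, 12] -> smallest is -2
  Remaining [12] -> smallest is 12
Collecting the picks in order gives the sorted list.
Final answer: [-26, -24, -8, -2, 12]


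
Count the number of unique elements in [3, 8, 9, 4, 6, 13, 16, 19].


List all unique values:
Distinct values: [3, 4, 6, 8, 9, 13, 16, 19]
Count = 8
Final answer: 8


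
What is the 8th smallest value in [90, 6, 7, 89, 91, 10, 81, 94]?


Sort ascending: [6, 7, 10, 81, 89, 90, 91, 94]
The 8th element (1-indexed) is at index 7.
Value = 94
Final answer: 94


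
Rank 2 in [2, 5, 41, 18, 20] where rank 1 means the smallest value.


Sort ascending: [2, 5, 18, 20, 41]
Find 2 in the sorted list.
2 is at position 1 (1-indexed).
Final answer: 1


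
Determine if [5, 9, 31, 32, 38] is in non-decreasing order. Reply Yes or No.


Check consecutive pairs:
  5 <= 9? True
  9 <= 31? True
  31 <= 32? True
  32 <= 38? True
Every consecutive pair is in order, so the list is non-decreasing.
Final answer: Yes


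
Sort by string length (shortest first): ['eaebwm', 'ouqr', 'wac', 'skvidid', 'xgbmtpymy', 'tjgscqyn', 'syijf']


Compute lengths:
  'eaebwm' has length 6
  'ouqr' has length 4
  'wac' has length 3
  'skvidid' has length 7
  'xgbmtpymy' has length 9
  'tjgscqyn' has length 8
  'syijf' has length 5
Lengths in increasing order: 3 < 4 < 5 < 6 < 7 < 8 < 9
Listing the words in that order gives the answer.
Final answer: ['wac', 'ouqr', 'syijf', 'eaebwm', 'skvidid', 'tjgscqyn', 'xgbmtpymy']


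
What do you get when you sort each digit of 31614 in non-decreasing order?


The number 31614 has digits: 3, 1, 6, 1, 4
Sorted: 1, 1, 3, 4, 6
Joining the sorted digits gives the result.
Final answer: 11346


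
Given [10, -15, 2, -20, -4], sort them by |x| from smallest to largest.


Compute absolute values:
  |10| = 10
  |-15| = 15
  |2| = 2
  |-20| = 20
  |-4| = 4
Absolute values in increasing order: 2 < 4 < 10 < 15 < 20
Listing the original numbers in that order gives the answer.
Final answer: [2, -4, 10, -15, -20]


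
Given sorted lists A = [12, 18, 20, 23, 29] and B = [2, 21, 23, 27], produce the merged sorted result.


List A: [12, 18, 20, 23, 29]
List B: [2, 21, 23, 27]
Repeatedly compare the front elements and take the smaller:
  12 vs 2 -> take 2
  12 vs 21 -> take 12
  18 vs 21 -> take 18
  20 vs 21 -> take 20
  23 vs 21 -> take 21
  23 vs 23 -> take 23
  29 vs 23 -> take 23
  29 vs 27 -> take 27
  B is exhausted; append the rest of A: [29]
Final answer: [2, 12, 18, 20, 21, 23, 23, 27, 29]


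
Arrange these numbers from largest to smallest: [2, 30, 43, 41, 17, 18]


Original list: [2, 30, 43, 41, 17, 18]
Repeatedly take the largest remaining element:
  Remaining [2, 30, 43, 41, 17, 18] -> largest is 43
  Remaining [2, 30, 41, 17, 18] -> largest is 41
  Remaining [2, 30, 17, 18] -> largest is 30
  Remaining [2, 17, 18] -> largest is 18
  Remaining [2, 17] -> largest is 17
  Remaining [2] -> largest is 2
Collecting the picks in order gives the descending list.
Final answer: [43, 41, 30, 18, 17, 2]


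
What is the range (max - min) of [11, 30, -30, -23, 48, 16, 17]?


Maximum value: 48
Minimum value: -30
Range = 48 - (-30) = 78
Final answer: 78


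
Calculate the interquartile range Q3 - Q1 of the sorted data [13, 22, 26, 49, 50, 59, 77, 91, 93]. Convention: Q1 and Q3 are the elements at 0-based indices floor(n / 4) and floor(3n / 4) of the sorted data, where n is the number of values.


The data has n = 9 elements.
Q1 index = floor(9 / 4) = floor(2.25) = 2; Q3 index = floor(3 * 9 / 4) = floor(6.75) = 6
Q1 = element at index 2 = 26
Q3 = element at index 6 = 77
IQR = 77 - 26 = 51
Final answer: 51


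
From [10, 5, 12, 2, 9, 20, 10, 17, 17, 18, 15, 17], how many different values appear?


List all unique values:
Distinct values: [2, 5, 9, 10, 12, 15, 17, 18, 20]
Count = 9
Final answer: 9


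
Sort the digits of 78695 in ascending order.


The number 78695 has digits: 7, 8, 6, 9, 5
Sorted: 5, 6, 7, 8, 9
Joining the sorted digits gives the result.
Final answer: 56789


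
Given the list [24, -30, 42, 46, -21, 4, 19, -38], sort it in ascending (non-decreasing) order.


Original list: [24, -30, 42, 46, -21, 4, 19, -38]
Repeatedly take the smallest remaining element:
  Remaining [24, -30, 42, 46, -21, 4, 19, -38] -> smallest is -38
  Remaining [24, -30, 42, 46, -21, 4, 19] -> smallest is -30
  Remaining [24, 42, 46, -21, 4, 19] -> smallest is -21
  Remaining [24, 42, 46, 4, 19] -> smallest is 4
  Remaining [24, 42, 46, 19] -> smallest is 19
  Remaining [24, 42, 46] -> smallest is 24
  Remaining [42, 46] -> smallest is 42
  Remaining [46] -> smallest is 46
Collecting the picks in order gives the sorted list.
Final answer: [-38, -30, -21, 4, 19, 24, 42, 46]


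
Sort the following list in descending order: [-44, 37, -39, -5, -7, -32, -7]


Original list: [-44, 37, -39, -5, -7, -32, -7]
Repeatedly take the largest remaining element:
  Remaining [-44, 37, -39, -5, -7, -32, -7] -> largest is 37
  Remaining [-44, -39, -5, -7, -32, -7] -> largest is -5
  Remaining [-44, -39, -7, -32, -7] -> largest is -7
  Remaining [-44, -39, -32, -7] -> largest is -7
  Remaining [-44, -39, -32] -> largest is -32
  Remaining [-44, -39] -> largest is -39
  Remaining [-44] -> largest is -44
Collecting the picks in order gives the descending list.
Final answer: [37, -5, -7, -7, -32, -39, -44]


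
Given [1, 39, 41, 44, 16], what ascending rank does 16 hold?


Sort ascending: [1, 16, 39, 41, 44]
Find 16 in the sorted list.
16 is at position 2 (1-indexed).
Final answer: 2


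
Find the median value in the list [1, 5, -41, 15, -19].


First, sort the list: [-41, -19, 1, 5, 15]
The list has 5 elements (odd count).
The middle index is 2 (0-based), and the element there is 1.
Final answer: 1


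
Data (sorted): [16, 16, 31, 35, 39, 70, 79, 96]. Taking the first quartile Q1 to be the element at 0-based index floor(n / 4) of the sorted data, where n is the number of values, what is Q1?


The list has n = 8 elements.
Q1 index = floor(8 / 4) = floor(2) = 2
Counting from index 0 in the sorted data, the element at index 2 is 31.
Final answer: 31


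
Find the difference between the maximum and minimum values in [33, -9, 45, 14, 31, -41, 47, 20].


Maximum value: 47
Minimum value: -41
Range = 47 - (-41) = 88
Final answer: 88


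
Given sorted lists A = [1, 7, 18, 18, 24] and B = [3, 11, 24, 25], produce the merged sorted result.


List A: [1, 7, 18, 18, 24]
List B: [3, 11, 24, 25]
Repeatedly compare the front elements and take the smaller:
  1 vs 3 -> take 1
  7 vs 3 -> take 3
  7 vs 11 -> take 7
  18 vs 11 -> take 11
  18 vs 24 -> take 18
  18 vs 24 -> take 18
  24 vs 24 -> take 24
  A is exhausted; append the rest of B: [24, 25]
Final answer: [1, 3, 7, 11, 18, 18, 24, 24, 25]


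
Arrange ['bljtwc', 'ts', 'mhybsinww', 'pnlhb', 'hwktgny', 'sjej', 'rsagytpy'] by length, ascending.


Compute lengths:
  'bljtwc' has length 6
  'ts' has length 2
  'mhybsinww' has length 9
  'pnlhb' has length 5
  'hwktgny' has length 7
  'sjej' has length 4
  'rsagytpy' has length 8
Lengths in increasing order: 2 < 4 < 5 < 6 < 7 < 8 < 9
Listing the words in that order gives the answer.
Final answer: ['ts', 'sjej', 'pnlhb', 'bljtwc', 'hwktgny', 'rsagytpy', 'mhybsinww']


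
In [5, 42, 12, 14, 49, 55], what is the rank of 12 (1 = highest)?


Sort descending: [55, 49, 42, 14, 12, 5]
Find 12 in the sorted list.
12 is at position 5.
Final answer: 5


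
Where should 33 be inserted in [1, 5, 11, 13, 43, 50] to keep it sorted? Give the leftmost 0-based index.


List is sorted: [1, 5, 11, 13, 43, 50]
We need the leftmost position where 33 can be inserted, i.e. the first index whose element is >= 33 (or the end of the list if none is).
Binary search with low=0, high=6 (0-based indices):
  low=0, high=6, mid=3: a[3]=13 < 33, so low = 4
  low=4, high=6, mid=5: a[5]=50 >= 33, so high = 5
  low=4, high=5, mid=4: a[4]=43 >= 33, so high = 4
Now low = high = 4, so the insertion index is 4.
Final answer: 4


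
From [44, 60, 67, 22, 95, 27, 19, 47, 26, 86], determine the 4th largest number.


Sort descending: [95, 86, 67, 60, 47, 44, 27, 26, 22, 19]
The 4th element (1-indexed) is at index 3.
Value = 60
Final answer: 60


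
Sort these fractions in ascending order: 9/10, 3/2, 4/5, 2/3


Convert to decimal for comparison:
  9/10 = 0.9
  3/2 = 1.5
  4/5 = 0.8
  2/3 = 0.6667
Decimals in increasing order: 0.6667 < 0.8 < 0.9 < 1.5
Writing each back as its fraction gives the sorted order.
Final answer: 2/3, 4/5, 9/10, 3/2


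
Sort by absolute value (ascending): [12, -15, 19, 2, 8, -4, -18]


Compute absolute values:
  |12| = 12
  |-15| = 15
  |19| = 19
  |2| = 2
  |8| = 8
  |-4| = 4
  |-18| = 18
Absolute values in increasing order: 2 < 4 < 8 < 12 < 15 < 18 < 19
Listing the original numbers in that order gives the answer.
Final answer: [2, -4, 8, 12, -15, -18, 19]


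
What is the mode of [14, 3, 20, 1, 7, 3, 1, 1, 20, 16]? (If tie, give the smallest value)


Count the frequency of each value:
  1 appears 3 time(s)
  3 appears 2 time(s)
  7 appears 1 time(s)
  14 appears 1 time(s)
  16 appears 1 time(s)
  20 appears 2 time(s)
Maximum frequency is 3.
Only 1 reaches that frequency, so it is the mode.
Final answer: 1


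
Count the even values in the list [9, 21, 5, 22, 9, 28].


Check each element:
  9 is odd
  21 is odd
  5 is odd
  22 is even
  9 is odd
  28 is even
Evens: [22, 28]
Count of evens = 2
Final answer: 2


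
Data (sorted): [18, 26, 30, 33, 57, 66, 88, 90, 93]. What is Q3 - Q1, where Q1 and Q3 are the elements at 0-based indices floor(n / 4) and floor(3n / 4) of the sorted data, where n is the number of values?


The data has n = 9 elements.
Q1 index = floor(9 / 4) = floor(2.25) = 2; Q3 index = floor(3 * 9 / 4) = floor(6.75) = 6
Q1 = element at index 2 = 30
Q3 = element at index 6 = 88
IQR = 88 - 30 = 58
Final answer: 58


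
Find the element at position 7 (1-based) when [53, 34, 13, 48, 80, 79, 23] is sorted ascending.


Sort ascending: [13, 23, 34, 48, 53, 79, 80]
The 7th element (1-indexed) is at index 6.
Value = 80
Final answer: 80


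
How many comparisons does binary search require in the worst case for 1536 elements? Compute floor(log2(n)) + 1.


Binary search halves the search space each step.
Maximum comparisons = floor(log2(1536)) + 1
log2(1536) = 10.585
floor(log2(1536)) = 10, so 10 + 1 = 11
Final answer: 11
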